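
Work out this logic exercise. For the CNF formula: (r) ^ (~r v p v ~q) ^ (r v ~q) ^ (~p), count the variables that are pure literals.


Check each variable for pure literal status:
p: mixed (not pure)
q: pure negative
r: mixed (not pure)
Pure literal count = 1

1


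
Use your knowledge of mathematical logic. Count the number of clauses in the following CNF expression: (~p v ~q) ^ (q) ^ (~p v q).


A CNF formula is a conjunction of clauses.
Clauses are separated by ^.
Counting the conjuncts: 3 clauses.

3


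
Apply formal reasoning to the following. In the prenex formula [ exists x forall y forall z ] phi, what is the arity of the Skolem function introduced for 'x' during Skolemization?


Quantifier prefix: exists x forall y forall z
'x' is existentially quantified at position 1.
No universal quantifiers precede it.
Skolem function arity = 0 (a Skolem constant)

0


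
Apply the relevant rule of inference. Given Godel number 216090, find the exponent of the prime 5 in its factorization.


Factorize 216090 by dividing by 5 repeatedly.
Division steps: 5 divides 216090 exactly 1 time(s).
Exponent of 5 = 1

1


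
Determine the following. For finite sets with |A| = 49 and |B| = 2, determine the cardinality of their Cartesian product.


The Cartesian product A x B contains all ordered pairs (a, b).
|A x B| = |A| * |B| = 49 * 2 = 98

98


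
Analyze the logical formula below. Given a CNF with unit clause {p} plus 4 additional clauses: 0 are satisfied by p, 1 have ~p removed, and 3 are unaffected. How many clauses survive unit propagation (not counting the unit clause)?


Satisfied (removed): 0
Shortened (remain): 1
Unchanged (remain): 3
Remaining = 1 + 3 = 4

4


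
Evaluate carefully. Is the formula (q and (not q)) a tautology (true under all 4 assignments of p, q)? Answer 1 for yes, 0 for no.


Check all 4 assignments:
p=0, q=0: 0
p=0, q=1: 0
p=1, q=0: 0
p=1, q=1: 0
Satisfying count = 0/4.
Tautology iff count = 4: no.

0


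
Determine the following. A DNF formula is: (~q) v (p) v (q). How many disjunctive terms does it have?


A DNF formula is a disjunction of terms (conjunctions).
Terms are separated by v.
Counting the disjuncts: 3 terms.

3


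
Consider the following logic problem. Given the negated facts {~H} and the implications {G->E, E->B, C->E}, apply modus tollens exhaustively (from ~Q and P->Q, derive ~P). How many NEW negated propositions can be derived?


Initial negated facts: {~H}
Apply modus tollens to closure:
  (no implication fires)
Final negated: {~H}
New negations: {(none)}
Count = 0

0


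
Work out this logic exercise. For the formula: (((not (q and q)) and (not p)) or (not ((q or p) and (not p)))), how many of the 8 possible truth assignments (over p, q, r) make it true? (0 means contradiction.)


Check all 8 assignments:
p=0, q=0, r=0: 1
p=0, q=0, r=1: 1
p=0, q=1, r=0: 0
p=0, q=1, r=1: 0
p=1, q=0, r=0: 1
p=1, q=0, r=1: 1
p=1, q=1, r=0: 1
p=1, q=1, r=1: 1
Count of True = 6

6


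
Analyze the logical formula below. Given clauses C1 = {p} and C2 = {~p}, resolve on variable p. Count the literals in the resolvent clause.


Remove p from C1 and ~p from C2.
C1 remainder: {}
C2 remainder: {}
Union (resolvent): {} (empty clause)
Resolvent has 0 literal(s).

0


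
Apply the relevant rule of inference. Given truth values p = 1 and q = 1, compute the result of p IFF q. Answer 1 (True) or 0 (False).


p = 1, q = 1
Operation: p IFF q
Evaluate: 1 IFF 1 = 1

1


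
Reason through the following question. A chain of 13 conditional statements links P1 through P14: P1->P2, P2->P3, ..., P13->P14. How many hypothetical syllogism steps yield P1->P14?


With 13 implications in a chain connecting 14 propositions:
P1->P2, P2->P3, ..., P13->P14
Steps needed = (number of implications) - 1 = 13 - 1 = 12

12


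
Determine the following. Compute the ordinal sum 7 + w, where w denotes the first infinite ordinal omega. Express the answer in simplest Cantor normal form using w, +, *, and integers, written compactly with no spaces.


Compute 7 + w.
Ordinal + is associative but NOT commutative; for finite n>0, n + w = w but w + n stays w+n.
Any finite left addend is absorbed by w on the right: 7 + w = w.
Result = w

w


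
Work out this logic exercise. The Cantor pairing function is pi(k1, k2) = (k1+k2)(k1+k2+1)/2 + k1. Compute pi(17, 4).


k1 + k2 = 21
(k1+k2)(k1+k2+1)/2 = 21 * 22 / 2 = 231
pi = 231 + 17 = 248

248


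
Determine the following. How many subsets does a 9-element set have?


The power set of a set with n elements has 2^n elements.
|P(S)| = 2^9 = 512

512


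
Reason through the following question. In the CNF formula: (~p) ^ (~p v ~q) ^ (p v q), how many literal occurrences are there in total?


Counting literals in each clause:
Clause 1: 1 literal(s)
Clause 2: 2 literal(s)
Clause 3: 2 literal(s)
Total = 5

5


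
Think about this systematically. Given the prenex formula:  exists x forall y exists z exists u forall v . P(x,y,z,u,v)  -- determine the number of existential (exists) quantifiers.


Quantifier prefix: exists x forall y exists z exists u forall v
Mark each quantifier type:
  E U E E U
Universal count = 2, Existential count = 3
Asked for existential (exists) quantifiers: 3

3


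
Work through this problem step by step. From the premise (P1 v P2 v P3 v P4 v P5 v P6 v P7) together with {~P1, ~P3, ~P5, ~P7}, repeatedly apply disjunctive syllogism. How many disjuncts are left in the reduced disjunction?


Original disjuncts (7): P1, P2, P3, P4, P5, P6, P7
Negated (eliminate): ~P1, ~P3, ~P5, ~P7
Remaining disjuncts: P2, P4, P6
Count = 7 - 4 = 3

3


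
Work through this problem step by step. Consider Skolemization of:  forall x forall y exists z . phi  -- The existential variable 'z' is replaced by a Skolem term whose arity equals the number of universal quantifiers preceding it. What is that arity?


Quantifier prefix: forall x forall y exists z
'z' is existentially quantified at position 3.
Universal variables preceding it: x, y
Skolem function arity = 2

2


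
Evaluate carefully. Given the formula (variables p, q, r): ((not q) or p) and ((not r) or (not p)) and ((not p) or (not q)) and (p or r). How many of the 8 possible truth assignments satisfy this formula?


Evaluate all 8 assignments for p, q, r:
p=0, q=0, r=0: 0
p=0, q=0, r=1: 1
p=0, q=1, r=0: 0
p=0, q=1, r=1: 0
p=1, q=0, r=0: 1
p=1, q=0, r=1: 0
p=1, q=1, r=0: 0
p=1, q=1, r=1: 0
Satisfying count = 2

2


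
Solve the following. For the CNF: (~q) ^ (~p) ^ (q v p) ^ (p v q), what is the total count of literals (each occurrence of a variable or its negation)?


Counting literals in each clause:
Clause 1: 1 literal(s)
Clause 2: 1 literal(s)
Clause 3: 2 literal(s)
Clause 4: 2 literal(s)
Total = 6

6


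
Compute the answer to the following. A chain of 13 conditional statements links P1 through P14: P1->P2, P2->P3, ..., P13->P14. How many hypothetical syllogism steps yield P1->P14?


With 13 implications in a chain connecting 14 propositions:
P1->P2, P2->P3, ..., P13->P14
Steps needed = (number of implications) - 1 = 13 - 1 = 12

12


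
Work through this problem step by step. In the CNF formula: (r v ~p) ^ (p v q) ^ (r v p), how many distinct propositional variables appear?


Identify each variable that appears in the formula.
Variables found: p, q, r
Count = 3

3


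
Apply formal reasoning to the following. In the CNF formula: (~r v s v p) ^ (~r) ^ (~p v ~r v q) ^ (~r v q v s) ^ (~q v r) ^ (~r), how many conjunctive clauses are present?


A CNF formula is a conjunction of clauses.
Clauses are separated by ^.
Counting the conjuncts: 6 clauses.

6


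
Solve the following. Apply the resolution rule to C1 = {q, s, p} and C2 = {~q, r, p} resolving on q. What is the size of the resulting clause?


Remove q from C1 and ~q from C2.
C1 remainder: {s, p}
C2 remainder: {r, p}
Union (resolvent): {p, r, s}
Resolvent has 3 literal(s).

3


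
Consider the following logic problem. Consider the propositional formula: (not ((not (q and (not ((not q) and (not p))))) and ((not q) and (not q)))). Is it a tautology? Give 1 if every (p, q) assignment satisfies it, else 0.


Check all 4 assignments:
p=0, q=0: 0
p=0, q=1: 1
p=1, q=0: 0
p=1, q=1: 1
Satisfying count = 2/4.
Tautology iff count = 4: no.

0


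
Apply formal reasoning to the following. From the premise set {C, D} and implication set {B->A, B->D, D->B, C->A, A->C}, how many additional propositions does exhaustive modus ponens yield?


Initial facts: {C, D}
Apply modus ponens to closure:
  D and D->B  =>  B
  C and C->A  =>  A
Final known: {A, B, C, D}
New propositions: {A, B}
Count = 2

2


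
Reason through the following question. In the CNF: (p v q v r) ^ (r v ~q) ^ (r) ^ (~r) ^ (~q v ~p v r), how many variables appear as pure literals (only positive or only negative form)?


Check each variable for pure literal status:
p: mixed (not pure)
q: mixed (not pure)
r: mixed (not pure)
Pure literal count = 0

0


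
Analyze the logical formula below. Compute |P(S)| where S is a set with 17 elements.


The power set of a set with n elements has 2^n elements.
|P(S)| = 2^17 = 131072

131072


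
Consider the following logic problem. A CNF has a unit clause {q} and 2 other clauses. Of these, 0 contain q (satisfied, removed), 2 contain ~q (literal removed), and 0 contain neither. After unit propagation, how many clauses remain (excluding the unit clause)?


Satisfied (removed): 0
Shortened (remain): 2
Unchanged (remain): 0
Remaining = 2 + 0 = 2

2


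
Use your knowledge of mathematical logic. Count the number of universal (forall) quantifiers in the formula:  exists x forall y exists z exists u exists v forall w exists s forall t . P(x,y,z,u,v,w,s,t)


Quantifier prefix: exists x forall y exists z exists u exists v forall w exists s forall t
Mark each quantifier type:
  E U E E E U E U
Universal count = 3, Existential count = 5
Asked for universal (forall) quantifiers: 3

3


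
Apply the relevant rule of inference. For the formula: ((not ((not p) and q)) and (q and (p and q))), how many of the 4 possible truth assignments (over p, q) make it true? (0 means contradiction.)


Check all 4 assignments:
p=0, q=0: 0
p=0, q=1: 0
p=1, q=0: 0
p=1, q=1: 1
Count of True = 1

1


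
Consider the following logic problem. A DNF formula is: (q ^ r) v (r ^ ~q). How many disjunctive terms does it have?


A DNF formula is a disjunction of terms (conjunctions).
Terms are separated by v.
Counting the disjuncts: 2 terms.

2


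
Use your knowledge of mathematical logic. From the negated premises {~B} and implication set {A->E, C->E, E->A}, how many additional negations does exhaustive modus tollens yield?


Initial negated facts: {~B}
Apply modus tollens to closure:
  (no implication fires)
Final negated: {~B}
New negations: {(none)}
Count = 0

0


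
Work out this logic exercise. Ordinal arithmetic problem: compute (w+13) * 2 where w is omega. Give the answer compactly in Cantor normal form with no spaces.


Compute (w+13) * 2.
Ordinal * is associative and left-distributive over +, but NOT commutative; for finite n>1, n*w = w but w*n stays w*n.
(w+13) * 2 = (w+13) repeated 2 times. Each intermediate +13 is absorbed by the following w; only the last survives: w*2+13.
Result = w*2+13

w*2+13


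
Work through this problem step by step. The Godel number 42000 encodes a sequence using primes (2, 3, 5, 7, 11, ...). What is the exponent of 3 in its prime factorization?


Factorize 42000 by dividing by 3 repeatedly.
Division steps: 3 divides 42000 exactly 1 time(s).
Exponent of 3 = 1

1


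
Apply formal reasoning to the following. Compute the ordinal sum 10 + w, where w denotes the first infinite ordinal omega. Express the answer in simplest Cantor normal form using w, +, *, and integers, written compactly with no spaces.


Compute 10 + w.
Ordinal + is associative but NOT commutative; for finite n>0, n + w = w but w + n stays w+n.
Any finite left addend is absorbed by w on the right: 10 + w = w.
Result = w

w


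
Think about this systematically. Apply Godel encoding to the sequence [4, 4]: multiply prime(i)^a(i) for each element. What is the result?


Encode each element as an exponent of the corresponding prime:
  2^4 = 16
  3^4 = 81
Product = 16 * 81 = 1296

1296


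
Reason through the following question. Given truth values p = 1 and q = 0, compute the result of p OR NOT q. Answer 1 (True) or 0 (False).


p = 1, q = 0
Operation: p OR NOT q
Evaluate: 1 OR NOT 0 = 1

1


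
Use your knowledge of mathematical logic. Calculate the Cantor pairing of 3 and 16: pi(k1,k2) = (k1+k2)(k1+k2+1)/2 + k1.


k1 + k2 = 19
(k1+k2)(k1+k2+1)/2 = 19 * 20 / 2 = 190
pi = 190 + 3 = 193

193


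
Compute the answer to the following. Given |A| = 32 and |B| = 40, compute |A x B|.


The Cartesian product A x B contains all ordered pairs (a, b).
|A x B| = |A| * |B| = 32 * 40 = 1280

1280


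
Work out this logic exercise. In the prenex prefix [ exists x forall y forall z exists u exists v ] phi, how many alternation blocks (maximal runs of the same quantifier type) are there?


Quantifier-type sequence: E A A E E  (A=forall, E=exists)
Group into maximal same-type runs:
  Ex1 | Ax2 | Ex2
Number of blocks = 3

3


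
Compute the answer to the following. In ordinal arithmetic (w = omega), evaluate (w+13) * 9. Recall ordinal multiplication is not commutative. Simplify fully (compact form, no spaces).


Compute (w+13) * 9.
Ordinal * is associative and left-distributive over +, but NOT commutative; for finite n>1, n*w = w but w*n stays w*n.
(w+13) * 9 = (w+13) repeated 9 times. Each intermediate +13 is absorbed by the following w; only the last survives: w*9+13.
Result = w*9+13

w*9+13


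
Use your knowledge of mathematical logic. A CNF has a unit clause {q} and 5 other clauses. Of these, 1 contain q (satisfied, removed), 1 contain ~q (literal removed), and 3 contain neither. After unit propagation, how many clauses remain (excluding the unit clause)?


Satisfied (removed): 1
Shortened (remain): 1
Unchanged (remain): 3
Remaining = 1 + 3 = 4

4


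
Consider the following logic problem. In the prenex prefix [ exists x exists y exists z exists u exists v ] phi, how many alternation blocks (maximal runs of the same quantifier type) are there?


Quantifier-type sequence: E E E E E  (A=forall, E=exists)
Group into maximal same-type runs:
  Ex5
Number of blocks = 1

1


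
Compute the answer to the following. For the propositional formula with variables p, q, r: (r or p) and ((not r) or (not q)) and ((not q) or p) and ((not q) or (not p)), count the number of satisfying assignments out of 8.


Evaluate all 8 assignments for p, q, r:
p=0, q=0, r=0: 0
p=0, q=0, r=1: 1
p=0, q=1, r=0: 0
p=0, q=1, r=1: 0
p=1, q=0, r=0: 1
p=1, q=0, r=1: 1
p=1, q=1, r=0: 0
p=1, q=1, r=1: 0
Satisfying count = 3

3


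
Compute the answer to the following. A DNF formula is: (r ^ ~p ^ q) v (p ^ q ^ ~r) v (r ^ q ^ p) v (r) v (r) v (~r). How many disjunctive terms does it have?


A DNF formula is a disjunction of terms (conjunctions).
Terms are separated by v.
Counting the disjuncts: 6 terms.

6


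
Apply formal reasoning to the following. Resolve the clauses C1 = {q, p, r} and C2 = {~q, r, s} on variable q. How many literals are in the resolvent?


Remove q from C1 and ~q from C2.
C1 remainder: {p, r}
C2 remainder: {r, s}
Union (resolvent): {p, r, s}
Resolvent has 3 literal(s).

3


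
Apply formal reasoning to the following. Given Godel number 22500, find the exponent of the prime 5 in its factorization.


Factorize 22500 by dividing by 5 repeatedly.
Division steps: 5 divides 22500 exactly 4 time(s).
Exponent of 5 = 4

4


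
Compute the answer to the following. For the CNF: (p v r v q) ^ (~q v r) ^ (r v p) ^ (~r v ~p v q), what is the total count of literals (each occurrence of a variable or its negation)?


Counting literals in each clause:
Clause 1: 3 literal(s)
Clause 2: 2 literal(s)
Clause 3: 2 literal(s)
Clause 4: 3 literal(s)
Total = 10

10


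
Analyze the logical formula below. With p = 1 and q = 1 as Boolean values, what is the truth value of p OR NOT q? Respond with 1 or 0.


p = 1, q = 1
Operation: p OR NOT q
Evaluate: 1 OR NOT 1 = 1

1


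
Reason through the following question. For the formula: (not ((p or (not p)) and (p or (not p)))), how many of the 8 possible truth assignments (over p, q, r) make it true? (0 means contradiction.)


Check all 8 assignments:
p=0, q=0, r=0: 0
p=0, q=0, r=1: 0
p=0, q=1, r=0: 0
p=0, q=1, r=1: 0
p=1, q=0, r=0: 0
p=1, q=0, r=1: 0
p=1, q=1, r=0: 0
p=1, q=1, r=1: 0
Count of True = 0

0


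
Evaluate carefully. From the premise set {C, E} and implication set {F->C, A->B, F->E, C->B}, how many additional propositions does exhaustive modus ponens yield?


Initial facts: {C, E}
Apply modus ponens to closure:
  C and C->B  =>  B
Final known: {B, C, E}
New propositions: {B}
Count = 1

1


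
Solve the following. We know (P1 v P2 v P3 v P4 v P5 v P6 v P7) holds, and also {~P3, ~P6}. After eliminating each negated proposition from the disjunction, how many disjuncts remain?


Original disjuncts (7): P1, P2, P3, P4, P5, P6, P7
Negated (eliminate): ~P3, ~P6
Remaining disjuncts: P1, P2, P4, P5, P7
Count = 7 - 2 = 5

5


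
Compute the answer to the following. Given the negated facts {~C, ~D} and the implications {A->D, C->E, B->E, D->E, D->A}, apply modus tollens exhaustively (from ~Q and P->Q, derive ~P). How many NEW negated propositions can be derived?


Initial negated facts: {~C, ~D}
Apply modus tollens to closure:
  ~D and A->D  =>  ~A
Final negated: {~A, ~C, ~D}
New negations: {~A}
Count = 1

1


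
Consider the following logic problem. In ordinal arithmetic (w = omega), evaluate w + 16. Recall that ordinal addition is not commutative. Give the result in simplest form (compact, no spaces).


Compute w + 16.
Ordinal + is associative but NOT commutative; for finite n>0, n + w = w but w + n stays w+n.
w + 16 is already in normal form (a successor ordinal beyond w).
Result = w+16

w+16


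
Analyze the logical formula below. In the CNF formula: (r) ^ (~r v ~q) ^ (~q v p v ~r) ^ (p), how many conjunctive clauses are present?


A CNF formula is a conjunction of clauses.
Clauses are separated by ^.
Counting the conjuncts: 4 clauses.

4


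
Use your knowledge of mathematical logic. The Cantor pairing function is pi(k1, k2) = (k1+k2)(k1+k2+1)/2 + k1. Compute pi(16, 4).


k1 + k2 = 20
(k1+k2)(k1+k2+1)/2 = 20 * 21 / 2 = 210
pi = 210 + 16 = 226

226


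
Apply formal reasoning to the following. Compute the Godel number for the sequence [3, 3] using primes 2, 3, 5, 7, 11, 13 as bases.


Encode each element as an exponent of the corresponding prime:
  2^3 = 8
  3^3 = 27
Product = 8 * 27 = 216

216


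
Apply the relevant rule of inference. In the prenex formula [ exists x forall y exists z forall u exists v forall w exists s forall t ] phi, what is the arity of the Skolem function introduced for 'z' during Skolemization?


Quantifier prefix: exists x forall y exists z forall u exists v forall w exists s forall t
'z' is existentially quantified at position 3.
Universal variables preceding it: y
Skolem function arity = 1

1


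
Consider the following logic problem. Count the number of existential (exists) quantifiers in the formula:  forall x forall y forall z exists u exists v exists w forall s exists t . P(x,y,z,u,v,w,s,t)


Quantifier prefix: forall x forall y forall z exists u exists v exists w forall s exists t
Mark each quantifier type:
  U U U E E E U E
Universal count = 4, Existential count = 4
Asked for existential (exists) quantifiers: 4

4


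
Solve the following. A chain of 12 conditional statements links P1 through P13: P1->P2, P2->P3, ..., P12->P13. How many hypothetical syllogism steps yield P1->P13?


With 12 implications in a chain connecting 13 propositions:
P1->P2, P2->P3, ..., P12->P13
Steps needed = (number of implications) - 1 = 12 - 1 = 11

11


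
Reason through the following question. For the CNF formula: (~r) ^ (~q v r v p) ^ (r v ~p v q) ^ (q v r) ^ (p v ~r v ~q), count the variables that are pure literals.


Check each variable for pure literal status:
p: mixed (not pure)
q: mixed (not pure)
r: mixed (not pure)
Pure literal count = 0

0


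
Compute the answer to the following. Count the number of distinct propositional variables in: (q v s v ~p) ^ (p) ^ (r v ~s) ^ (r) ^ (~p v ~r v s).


Identify each variable that appears in the formula.
Variables found: p, q, r, s
Count = 4

4


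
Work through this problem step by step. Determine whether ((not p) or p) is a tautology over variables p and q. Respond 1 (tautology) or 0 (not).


Check all 4 assignments:
p=0, q=0: 1
p=0, q=1: 1
p=1, q=0: 1
p=1, q=1: 1
Satisfying count = 4/4.
Tautology iff count = 4: yes.

1


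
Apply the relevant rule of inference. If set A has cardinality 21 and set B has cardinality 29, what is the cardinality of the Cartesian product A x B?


The Cartesian product A x B contains all ordered pairs (a, b).
|A x B| = |A| * |B| = 21 * 29 = 609

609


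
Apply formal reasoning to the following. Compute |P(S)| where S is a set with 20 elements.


The power set of a set with n elements has 2^n elements.
|P(S)| = 2^20 = 1048576

1048576


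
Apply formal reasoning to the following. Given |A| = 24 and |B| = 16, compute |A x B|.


The Cartesian product A x B contains all ordered pairs (a, b).
|A x B| = |A| * |B| = 24 * 16 = 384

384


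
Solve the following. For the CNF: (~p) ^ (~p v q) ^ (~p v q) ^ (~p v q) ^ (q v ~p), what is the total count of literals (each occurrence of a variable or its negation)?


Counting literals in each clause:
Clause 1: 1 literal(s)
Clause 2: 2 literal(s)
Clause 3: 2 literal(s)
Clause 4: 2 literal(s)
Clause 5: 2 literal(s)
Total = 9

9


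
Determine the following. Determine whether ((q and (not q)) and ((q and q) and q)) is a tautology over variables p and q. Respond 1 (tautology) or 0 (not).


Check all 4 assignments:
p=0, q=0: 0
p=0, q=1: 0
p=1, q=0: 0
p=1, q=1: 0
Satisfying count = 0/4.
Tautology iff count = 4: no.

0


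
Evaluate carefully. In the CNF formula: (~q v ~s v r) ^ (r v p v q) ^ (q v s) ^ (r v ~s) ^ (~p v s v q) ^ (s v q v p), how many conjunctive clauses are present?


A CNF formula is a conjunction of clauses.
Clauses are separated by ^.
Counting the conjuncts: 6 clauses.

6


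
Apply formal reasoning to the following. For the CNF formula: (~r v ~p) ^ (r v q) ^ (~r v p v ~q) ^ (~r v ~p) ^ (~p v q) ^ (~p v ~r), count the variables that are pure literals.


Check each variable for pure literal status:
p: mixed (not pure)
q: mixed (not pure)
r: mixed (not pure)
Pure literal count = 0

0


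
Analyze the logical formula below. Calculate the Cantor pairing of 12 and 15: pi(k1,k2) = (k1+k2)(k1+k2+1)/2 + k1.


k1 + k2 = 27
(k1+k2)(k1+k2+1)/2 = 27 * 28 / 2 = 378
pi = 378 + 12 = 390

390


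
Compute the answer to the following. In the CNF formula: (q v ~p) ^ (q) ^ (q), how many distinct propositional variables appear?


Identify each variable that appears in the formula.
Variables found: p, q
Count = 2

2


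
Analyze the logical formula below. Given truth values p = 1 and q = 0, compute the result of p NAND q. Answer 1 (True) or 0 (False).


p = 1, q = 0
Operation: p NAND q
Evaluate: 1 NAND 0 = 1

1


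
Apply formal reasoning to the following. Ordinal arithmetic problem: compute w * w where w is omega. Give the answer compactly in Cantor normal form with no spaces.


Compute w * w.
Ordinal * is associative and left-distributive over +, but NOT commutative; for finite n>1, n*w = w but w*n stays w*n.
w * w = w^2 by definition.
Result = w^2

w^2


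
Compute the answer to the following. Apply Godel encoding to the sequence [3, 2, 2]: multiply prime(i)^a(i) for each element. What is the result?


Encode each element as an exponent of the corresponding prime:
  2^3 = 8
  3^2 = 9
  5^2 = 25
Product = 8 * 9 * 25 = 1800

1800


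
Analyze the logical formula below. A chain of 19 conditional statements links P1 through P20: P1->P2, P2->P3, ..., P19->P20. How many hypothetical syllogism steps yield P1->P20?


With 19 implications in a chain connecting 20 propositions:
P1->P2, P2->P3, ..., P19->P20
Steps needed = (number of implications) - 1 = 19 - 1 = 18

18


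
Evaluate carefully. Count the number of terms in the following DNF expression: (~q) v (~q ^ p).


A DNF formula is a disjunction of terms (conjunctions).
Terms are separated by v.
Counting the disjuncts: 2 terms.

2


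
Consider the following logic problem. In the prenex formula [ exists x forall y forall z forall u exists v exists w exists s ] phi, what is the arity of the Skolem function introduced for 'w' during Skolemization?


Quantifier prefix: exists x forall y forall z forall u exists v exists w exists s
'w' is existentially quantified at position 6.
Universal variables preceding it: y, z, u
Skolem function arity = 3

3


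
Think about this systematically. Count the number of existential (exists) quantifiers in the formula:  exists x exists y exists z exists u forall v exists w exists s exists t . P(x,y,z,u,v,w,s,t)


Quantifier prefix: exists x exists y exists z exists u forall v exists w exists s exists t
Mark each quantifier type:
  E E E E U E E E
Universal count = 1, Existential count = 7
Asked for existential (exists) quantifiers: 7

7


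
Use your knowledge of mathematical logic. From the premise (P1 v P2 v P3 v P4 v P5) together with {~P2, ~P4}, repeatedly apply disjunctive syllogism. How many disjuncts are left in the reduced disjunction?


Original disjuncts (5): P1, P2, P3, P4, P5
Negated (eliminate): ~P2, ~P4
Remaining disjuncts: P1, P3, P5
Count = 5 - 2 = 3

3


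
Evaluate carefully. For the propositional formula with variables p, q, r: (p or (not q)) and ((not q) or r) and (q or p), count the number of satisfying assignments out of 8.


Evaluate all 8 assignments for p, q, r:
p=0, q=0, r=0: 0
p=0, q=0, r=1: 0
p=0, q=1, r=0: 0
p=0, q=1, r=1: 0
p=1, q=0, r=0: 1
p=1, q=0, r=1: 1
p=1, q=1, r=0: 0
p=1, q=1, r=1: 1
Satisfying count = 3

3


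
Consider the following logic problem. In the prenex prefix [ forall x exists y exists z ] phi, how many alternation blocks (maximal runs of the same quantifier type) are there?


Quantifier-type sequence: A E E  (A=forall, E=exists)
Group into maximal same-type runs:
  Ax1 | Ex2
Number of blocks = 2

2


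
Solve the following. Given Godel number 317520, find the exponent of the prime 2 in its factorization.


Factorize 317520 by dividing by 2 repeatedly.
Division steps: 2 divides 317520 exactly 4 time(s).
Exponent of 2 = 4

4


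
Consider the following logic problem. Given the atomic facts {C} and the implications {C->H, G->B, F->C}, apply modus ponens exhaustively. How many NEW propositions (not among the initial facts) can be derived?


Initial facts: {C}
Apply modus ponens to closure:
  C and C->H  =>  H
Final known: {C, H}
New propositions: {H}
Count = 1

1


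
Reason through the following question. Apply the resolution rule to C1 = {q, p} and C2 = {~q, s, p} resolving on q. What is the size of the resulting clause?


Remove q from C1 and ~q from C2.
C1 remainder: {p}
C2 remainder: {s, p}
Union (resolvent): {p, s}
Resolvent has 2 literal(s).

2


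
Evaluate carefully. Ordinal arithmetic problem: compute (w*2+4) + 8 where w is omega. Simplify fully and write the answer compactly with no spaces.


Compute (w*2+4) + 8.
Ordinal + is associative but NOT commutative; for finite n>0, n + w = w but w + n stays w+n.
By associativity: (w*2+4) + 8 = w*2 + (4+8) = w*2+12.
Result = w*2+12

w*2+12


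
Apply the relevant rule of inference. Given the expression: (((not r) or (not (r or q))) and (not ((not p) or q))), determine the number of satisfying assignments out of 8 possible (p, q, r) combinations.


Check all 8 assignments:
p=0, q=0, r=0: 0
p=0, q=0, r=1: 0
p=0, q=1, r=0: 0
p=0, q=1, r=1: 0
p=1, q=0, r=0: 1
p=1, q=0, r=1: 0
p=1, q=1, r=0: 0
p=1, q=1, r=1: 0
Count of True = 1

1


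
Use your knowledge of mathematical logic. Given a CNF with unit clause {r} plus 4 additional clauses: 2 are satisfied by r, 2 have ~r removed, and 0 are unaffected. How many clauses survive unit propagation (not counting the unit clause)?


Satisfied (removed): 2
Shortened (remain): 2
Unchanged (remain): 0
Remaining = 2 + 0 = 2

2


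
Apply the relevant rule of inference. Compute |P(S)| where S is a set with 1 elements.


The power set of a set with n elements has 2^n elements.
|P(S)| = 2^1 = 2

2


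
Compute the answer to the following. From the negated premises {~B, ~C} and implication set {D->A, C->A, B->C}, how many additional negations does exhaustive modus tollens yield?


Initial negated facts: {~B, ~C}
Apply modus tollens to closure:
  (no implication fires)
Final negated: {~B, ~C}
New negations: {(none)}
Count = 0

0


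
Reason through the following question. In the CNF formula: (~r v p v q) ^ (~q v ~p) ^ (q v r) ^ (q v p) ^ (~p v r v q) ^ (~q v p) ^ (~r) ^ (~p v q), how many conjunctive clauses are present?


A CNF formula is a conjunction of clauses.
Clauses are separated by ^.
Counting the conjuncts: 8 clauses.

8


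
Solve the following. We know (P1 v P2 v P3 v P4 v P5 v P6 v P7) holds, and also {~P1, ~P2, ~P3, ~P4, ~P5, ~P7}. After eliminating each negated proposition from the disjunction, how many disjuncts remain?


Original disjuncts (7): P1, P2, P3, P4, P5, P6, P7
Negated (eliminate): ~P1, ~P2, ~P3, ~P4, ~P5, ~P7
Remaining disjuncts: P6
Count = 7 - 6 = 1

1


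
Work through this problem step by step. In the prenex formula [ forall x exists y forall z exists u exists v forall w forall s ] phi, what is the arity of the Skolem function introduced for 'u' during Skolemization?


Quantifier prefix: forall x exists y forall z exists u exists v forall w forall s
'u' is existentially quantified at position 4.
Universal variables preceding it: x, z
Skolem function arity = 2

2


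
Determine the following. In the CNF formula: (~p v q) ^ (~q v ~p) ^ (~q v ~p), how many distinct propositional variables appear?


Identify each variable that appears in the formula.
Variables found: p, q
Count = 2

2


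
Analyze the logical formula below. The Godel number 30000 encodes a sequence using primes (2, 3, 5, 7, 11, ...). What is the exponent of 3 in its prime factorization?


Factorize 30000 by dividing by 3 repeatedly.
Division steps: 3 divides 30000 exactly 1 time(s).
Exponent of 3 = 1

1


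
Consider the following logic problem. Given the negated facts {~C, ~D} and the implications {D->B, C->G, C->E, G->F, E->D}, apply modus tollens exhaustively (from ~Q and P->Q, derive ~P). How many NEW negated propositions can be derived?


Initial negated facts: {~C, ~D}
Apply modus tollens to closure:
  ~D and E->D  =>  ~E
Final negated: {~C, ~D, ~E}
New negations: {~E}
Count = 1

1


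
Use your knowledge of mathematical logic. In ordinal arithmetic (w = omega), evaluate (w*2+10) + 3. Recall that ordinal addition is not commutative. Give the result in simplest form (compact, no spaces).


Compute (w*2+10) + 3.
Ordinal + is associative but NOT commutative; for finite n>0, n + w = w but w + n stays w+n.
By associativity: (w*2+10) + 3 = w*2 + (10+3) = w*2+13.
Result = w*2+13

w*2+13


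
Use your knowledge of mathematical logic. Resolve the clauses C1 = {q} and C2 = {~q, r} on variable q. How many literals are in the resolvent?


Remove q from C1 and ~q from C2.
C1 remainder: {}
C2 remainder: {r}
Union (resolvent): {r}
Resolvent has 1 literal(s).

1


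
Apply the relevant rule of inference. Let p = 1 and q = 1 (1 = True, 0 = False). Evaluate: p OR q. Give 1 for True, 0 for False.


p = 1, q = 1
Operation: p OR q
Evaluate: 1 OR 1 = 1

1


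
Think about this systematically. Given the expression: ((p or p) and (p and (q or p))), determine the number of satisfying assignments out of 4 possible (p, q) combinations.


Check all 4 assignments:
p=0, q=0: 0
p=0, q=1: 0
p=1, q=0: 1
p=1, q=1: 1
Count of True = 2

2


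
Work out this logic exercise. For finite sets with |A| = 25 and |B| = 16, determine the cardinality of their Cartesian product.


The Cartesian product A x B contains all ordered pairs (a, b).
|A x B| = |A| * |B| = 25 * 16 = 400

400


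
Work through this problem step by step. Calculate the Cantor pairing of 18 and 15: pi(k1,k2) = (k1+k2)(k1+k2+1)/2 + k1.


k1 + k2 = 33
(k1+k2)(k1+k2+1)/2 = 33 * 34 / 2 = 561
pi = 561 + 18 = 579

579


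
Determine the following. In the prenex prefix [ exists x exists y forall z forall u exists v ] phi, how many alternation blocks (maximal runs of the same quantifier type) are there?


Quantifier-type sequence: E E A A E  (A=forall, E=exists)
Group into maximal same-type runs:
  Ex2 | Ax2 | Ex1
Number of blocks = 3

3


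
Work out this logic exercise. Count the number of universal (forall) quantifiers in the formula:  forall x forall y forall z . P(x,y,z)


Quantifier prefix: forall x forall y forall z
Mark each quantifier type:
  U U U
Universal count = 3, Existential count = 0
Asked for universal (forall) quantifiers: 3

3


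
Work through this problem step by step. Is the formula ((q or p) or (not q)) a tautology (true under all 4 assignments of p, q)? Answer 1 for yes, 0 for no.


Check all 4 assignments:
p=0, q=0: 1
p=0, q=1: 1
p=1, q=0: 1
p=1, q=1: 1
Satisfying count = 4/4.
Tautology iff count = 4: yes.

1


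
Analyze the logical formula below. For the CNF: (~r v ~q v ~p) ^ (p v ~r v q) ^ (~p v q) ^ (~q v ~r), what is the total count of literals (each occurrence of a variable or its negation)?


Counting literals in each clause:
Clause 1: 3 literal(s)
Clause 2: 3 literal(s)
Clause 3: 2 literal(s)
Clause 4: 2 literal(s)
Total = 10

10


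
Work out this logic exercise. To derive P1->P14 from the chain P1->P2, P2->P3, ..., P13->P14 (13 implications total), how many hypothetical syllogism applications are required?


With 13 implications in a chain connecting 14 propositions:
P1->P2, P2->P3, ..., P13->P14
Steps needed = (number of implications) - 1 = 13 - 1 = 12

12


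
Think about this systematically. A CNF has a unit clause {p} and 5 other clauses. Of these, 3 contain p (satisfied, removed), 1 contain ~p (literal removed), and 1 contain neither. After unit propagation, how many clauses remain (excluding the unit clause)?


Satisfied (removed): 3
Shortened (remain): 1
Unchanged (remain): 1
Remaining = 1 + 1 = 2

2


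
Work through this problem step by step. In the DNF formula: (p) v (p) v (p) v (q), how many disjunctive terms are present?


A DNF formula is a disjunction of terms (conjunctions).
Terms are separated by v.
Counting the disjuncts: 4 terms.

4


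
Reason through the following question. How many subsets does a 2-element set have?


The power set of a set with n elements has 2^n elements.
|P(S)| = 2^2 = 4

4


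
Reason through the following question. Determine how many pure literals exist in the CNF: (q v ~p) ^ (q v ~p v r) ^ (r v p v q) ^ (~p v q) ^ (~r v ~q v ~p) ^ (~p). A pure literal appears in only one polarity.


Check each variable for pure literal status:
p: mixed (not pure)
q: mixed (not pure)
r: mixed (not pure)
Pure literal count = 0

0


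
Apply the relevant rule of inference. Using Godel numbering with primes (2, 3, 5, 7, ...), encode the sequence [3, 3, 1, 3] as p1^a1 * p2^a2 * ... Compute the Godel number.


Encode each element as an exponent of the corresponding prime:
  2^3 = 8
  3^3 = 27
  5^1 = 5
  7^3 = 343
Product = 8 * 27 * 5 * 343 = 370440

370440


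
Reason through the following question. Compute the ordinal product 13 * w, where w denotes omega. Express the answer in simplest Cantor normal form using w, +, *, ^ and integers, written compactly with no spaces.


Compute 13 * w.
Ordinal * is associative and left-distributive over +, but NOT commutative; for finite n>1, n*w = w but w*n stays w*n.
For finite n>0, n * w = sup{n*k : k<w} = w. So 13 * w = w.
Result = w

w


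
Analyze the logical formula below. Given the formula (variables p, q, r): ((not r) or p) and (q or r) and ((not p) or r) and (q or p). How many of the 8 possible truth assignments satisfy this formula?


Evaluate all 8 assignments for p, q, r:
p=0, q=0, r=0: 0
p=0, q=0, r=1: 0
p=0, q=1, r=0: 1
p=0, q=1, r=1: 0
p=1, q=0, r=0: 0
p=1, q=0, r=1: 1
p=1, q=1, r=0: 0
p=1, q=1, r=1: 1
Satisfying count = 3

3


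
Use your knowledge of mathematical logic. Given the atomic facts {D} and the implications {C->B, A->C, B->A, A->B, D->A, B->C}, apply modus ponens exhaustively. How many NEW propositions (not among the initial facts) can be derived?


Initial facts: {D}
Apply modus ponens to closure:
  D and D->A  =>  A
  A and A->C  =>  C
  A and A->B  =>  B
Final known: {A, B, C, D}
New propositions: {A, B, C}
Count = 3

3


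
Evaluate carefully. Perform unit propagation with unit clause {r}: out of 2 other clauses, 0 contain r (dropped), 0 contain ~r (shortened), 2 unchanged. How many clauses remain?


Satisfied (removed): 0
Shortened (remain): 0
Unchanged (remain): 2
Remaining = 0 + 2 = 2

2


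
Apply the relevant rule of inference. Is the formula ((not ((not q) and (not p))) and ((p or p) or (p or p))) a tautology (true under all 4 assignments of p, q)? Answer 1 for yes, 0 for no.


Check all 4 assignments:
p=0, q=0: 0
p=0, q=1: 0
p=1, q=0: 1
p=1, q=1: 1
Satisfying count = 2/4.
Tautology iff count = 4: no.

0


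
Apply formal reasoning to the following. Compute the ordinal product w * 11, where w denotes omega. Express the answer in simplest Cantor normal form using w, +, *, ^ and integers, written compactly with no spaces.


Compute w * 11.
Ordinal * is associative and left-distributive over +, but NOT commutative; for finite n>1, n*w = w but w*n stays w*n.
w * 11 means 11 copies of w concatenated: w*11.
Result = w*11

w*11


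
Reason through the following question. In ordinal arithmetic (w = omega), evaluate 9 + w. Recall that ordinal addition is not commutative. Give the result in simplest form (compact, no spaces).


Compute 9 + w.
Ordinal + is associative but NOT commutative; for finite n>0, n + w = w but w + n stays w+n.
Any finite left addend is absorbed by w on the right: 9 + w = w.
Result = w

w


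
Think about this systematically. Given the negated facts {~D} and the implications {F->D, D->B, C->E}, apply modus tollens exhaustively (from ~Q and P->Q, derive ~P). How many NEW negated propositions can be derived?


Initial negated facts: {~D}
Apply modus tollens to closure:
  ~D and F->D  =>  ~F
Final negated: {~D, ~F}
New negations: {~F}
Count = 1

1


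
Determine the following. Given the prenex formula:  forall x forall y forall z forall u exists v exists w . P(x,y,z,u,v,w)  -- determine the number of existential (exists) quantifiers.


Quantifier prefix: forall x forall y forall z forall u exists v exists w
Mark each quantifier type:
  U U U U E E
Universal count = 4, Existential count = 2
Asked for existential (exists) quantifiers: 2

2


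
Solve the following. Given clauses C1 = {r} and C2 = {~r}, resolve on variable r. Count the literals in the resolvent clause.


Remove r from C1 and ~r from C2.
C1 remainder: {}
C2 remainder: {}
Union (resolvent): {} (empty clause)
Resolvent has 0 literal(s).

0


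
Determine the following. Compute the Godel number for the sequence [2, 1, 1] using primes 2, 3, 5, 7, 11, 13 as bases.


Encode each element as an exponent of the corresponding prime:
  2^2 = 4
  3^1 = 3
  5^1 = 5
Product = 4 * 3 * 5 = 60

60


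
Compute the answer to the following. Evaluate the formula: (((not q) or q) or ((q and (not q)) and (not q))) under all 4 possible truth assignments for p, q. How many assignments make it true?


Check all 4 assignments:
p=0, q=0: 1
p=0, q=1: 1
p=1, q=0: 1
p=1, q=1: 1
Count of True = 4

4
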